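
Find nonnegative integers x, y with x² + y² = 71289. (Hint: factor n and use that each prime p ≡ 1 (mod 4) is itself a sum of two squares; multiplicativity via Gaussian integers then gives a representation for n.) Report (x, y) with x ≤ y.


Step 1: Factor n = 71289 = 3^2 · 89^2.
Step 2: Check the mod-4 condition on each prime factor: 3 ≡ 3 (mod 4), exponent 2 (must be even); 89 ≡ 1 (mod 4), exponent 2.
All primes ≡ 3 (mod 4) appear to even exponent (or don't appear), so by the two-squares theorem n IS expressible as a sum of two squares.
Step 3: Build a representation. Group n = k² · m with k = 3 and m = 89 · 89 = 7921 (a product of primes ≡ 1 (mod 4)); a representation of m scales to one of n via (k·x)² + (k·y)² = k²(x² + y²). Each prime p ≡ 1 (mod 4) is itself a sum of two squares; find a² by testing p − a² for a perfect square:
  89: 89 − 1² = 88, 89 − 2² = 85, 89 − 3² = 80, 89 − 4² = 73, 89 − 5² = 64 = 8² ⇒ 89 = 5² + 8².
  Combine using the Brahmagupta–Fibonacci identity (a² + b²)(c² + d²) = (ac − bd)² + (ad + bc)² = (ac + bd)² + (ad − bc)²:
  89 · 89 = 7921: from (5² + 8²)(5² + 8²), take (5·5 − 8·8, 5·8 + 8·5) = (25 − 64, 40 + 40) = (-39, 80); dropping signs (only squares matter) gives (39, 80); check 39² + 80² = 1521 + 6400 = 7921 ✓.
  Scale by k = 3: (3·39, 3·80) = (117, 240).
Step 4: Order so x ≤ y and verify: 117² + 240² = 13689 + 57600 = 71289 = n. ✓

n = 71289 = 117² + 240² (one valid representation with x ≤ y).


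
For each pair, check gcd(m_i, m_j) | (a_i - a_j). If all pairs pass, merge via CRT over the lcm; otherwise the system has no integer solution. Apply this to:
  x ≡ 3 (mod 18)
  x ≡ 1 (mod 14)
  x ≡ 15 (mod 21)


Moduli 18, 14, 21 are not pairwise coprime, so CRT works modulo lcm(m_i) when all pairwise compatibility conditions hold.
Pairwise compatibility: gcd(m_i, m_j) must divide a_i - a_j for every pair.
Merge one congruence at a time:
  Start: x ≡ 3 (mod 18).
  Combine with x ≡ 1 (mod 14): gcd(18, 14) = 2; 1 - 3 = -2, which IS divisible by 2, so compatible.
    Write x = 3 + 18·t and substitute into x ≡ 1 (mod 14): 18·t ≡ 1 − 3 = -2 (mod 14).
    Divide the congruence (and modulus) by g = 2: 9·t ≡ -1 (mod 7).
    Reduce coefficients mod 7: 2·t ≡ 6 (mod 7).
    The inverse of 2 mod 7 is 4 (since 2·4 = 8 = 1·7 + 1), so t ≡ 4·6 = 24 ≡ 3 (mod 7).
    Then x = 3 + 18·3 = 57, valid modulo lcm(18, 14) = 126: x ≡ 57 (mod 126).
  Combine with x ≡ 15 (mod 21): gcd(126, 21) = 21; 15 - 57 = -42, which IS divisible by 21, so compatible.
    Write x = 57 + 126·t and substitute into x ≡ 15 (mod 21): 126·t ≡ 15 − 57 = -42 (mod 21).
    Divide the congruence (and modulus) by g = 21: 6·t ≡ -2 (mod 1).
    Modulo 1 every t works; take t = 0.
    Then x = 57 + 126·0 = 57, valid modulo lcm(126, 21) = 126: x ≡ 57 (mod 126).
Verify: 57 mod 18 = 3, 57 mod 14 = 1, 57 mod 21 = 15.

x ≡ 57 (mod 126).


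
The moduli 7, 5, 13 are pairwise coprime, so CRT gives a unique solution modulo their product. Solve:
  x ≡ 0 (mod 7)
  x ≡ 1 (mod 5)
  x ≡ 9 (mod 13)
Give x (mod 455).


Moduli 7, 5, 13 are pairwise coprime; by CRT there is a unique solution modulo M = 7 · 5 · 13 = 455.
Solve pairwise, accumulating the modulus:
  Start with x ≡ 0 (mod 7).
  Combine with x ≡ 1 (mod 5): since gcd(7, 5) = 1, we get a unique residue mod 35.
    Write x = 0 + 7·t and substitute into x ≡ 1 (mod 5): 7·t ≡ 1 − 0 = 1 (mod 5).
    Reduce coefficients mod 5: 2·t ≡ 1 (mod 5).
    The inverse of 2 mod 5 is 3 (since 2·3 = 6 = 1·5 + 1), so t ≡ 3·1 = 3 ≡ 3 (mod 5).
    Then x = 0 + 7·3 = 21, valid modulo lcm(7, 5) = 35: x ≡ 21 (mod 35).
  Combine with x ≡ 9 (mod 13): since gcd(35, 13) = 1, we get a unique residue mod 455.
    Write x = 21 + 35·t and substitute into x ≡ 9 (mod 13): 35·t ≡ 9 − 21 = -12 (mod 13).
    Reduce coefficients mod 13: 9·t ≡ 1 (mod 13).
    The inverse of 9 mod 13 is 3 (since 9·3 = 27 = 2·13 + 1), so t ≡ 3·1 = 3 ≡ 3 (mod 13).
    Then x = 21 + 35·3 = 126, valid modulo lcm(35, 13) = 455: x ≡ 126 (mod 455).
Verify: 126 mod 7 = 0 ✓, 126 mod 5 = 1 ✓, 126 mod 13 = 9 ✓.

x ≡ 126 (mod 455).


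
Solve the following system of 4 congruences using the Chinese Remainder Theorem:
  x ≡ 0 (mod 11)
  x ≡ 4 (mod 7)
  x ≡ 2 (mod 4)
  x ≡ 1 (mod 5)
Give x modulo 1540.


Product of moduli M = 11 · 7 · 4 · 5 = 1540.
Merge one congruence at a time:
  Start: x ≡ 0 (mod 11).
  Combine with x ≡ 4 (mod 7); new modulus lcm = 77.
    Write x = 0 + 11·t and substitute into x ≡ 4 (mod 7): 11·t ≡ 4 − 0 = 4 (mod 7).
    Reduce coefficients mod 7: 4·t ≡ 4 (mod 7).
    The inverse of 4 mod 7 is 2 (since 4·2 = 8 = 1·7 + 1), so t ≡ 2·4 = 8 ≡ 1 (mod 7).
    Then x = 0 + 11·1 = 11, valid modulo lcm(11, 7) = 77: x ≡ 11 (mod 77).
  Combine with x ≡ 2 (mod 4); new modulus lcm = 308.
    Write x = 11 + 77·t and substitute into x ≡ 2 (mod 4): 77·t ≡ 2 − 11 = -9 (mod 4).
    Reduce coefficients mod 4: 1·t ≡ 3 (mod 4).
    So t ≡ 3 (mod 4).
    Then x = 11 + 77·3 = 242, valid modulo lcm(77, 4) = 308: x ≡ 242 (mod 308).
  Combine with x ≡ 1 (mod 5); new modulus lcm = 1540.
    Write x = 242 + 308·t and substitute into x ≡ 1 (mod 5): 308·t ≡ 1 − 242 = -241 (mod 5).
    Reduce coefficients mod 5: 3·t ≡ 4 (mod 5).
    The inverse of 3 mod 5 is 2 (since 3·2 = 6 = 1·5 + 1), so t ≡ 2·4 = 8 ≡ 3 (mod 5).
    Then x = 242 + 308·3 = 1166, valid modulo lcm(308, 5) = 1540: x ≡ 1166 (mod 1540).
Verify against each original: 1166 mod 11 = 0, 1166 mod 7 = 4, 1166 mod 4 = 2, 1166 mod 5 = 1.

x ≡ 1166 (mod 1540).


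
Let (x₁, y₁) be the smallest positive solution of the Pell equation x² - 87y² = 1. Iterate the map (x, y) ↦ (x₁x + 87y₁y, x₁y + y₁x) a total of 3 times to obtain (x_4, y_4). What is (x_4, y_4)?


Step 1: Find the fundamental solution (x₁, y₁) of x² - 87y² = 1.
  Expand √87 as a continued fraction. a₀ = ⌊√87⌋ = 9; iterate m_{k+1} = d_k·a_k − m_k, d_{k+1} = (87 − m_{k+1}²)/d_k, a_{k+1} = ⌊(a₀ + m_{k+1})/d_{k+1}⌋ (starting m₀ = 0, d₀ = 1), with convergents p_k = a_k·p_{k-1} + p_{k-2}, q_k = a_k·q_{k-1} + q_{k-2} (p₋₁ = 1, q₋₁ = 0):
  k = 0: a₀ = 9; p₀/q₀ = 9/1; p₀² − 87·q₀² = 81 − 87 = -6.
  k = 1: m = 9, d = 6, a = ⌊(9 + 9)/6⌋ = 3; p/q = (3·9 + 1)/(3·1 + 0) = 28/3; p² − 87·q² = 784 − 783 = 1.
  The first convergent with p² − 87·q² = 1 gives the fundamental solution (x₁, y₁) = (28, 3).
Step 2: Apply the recurrence (x_{n+1}, y_{n+1}) = (x₁x_n + 87y₁y_n, x₁y_n + y₁x_n) repeatedly.
  From (x_1, y_1) = (28, 3): x_2 = 28·28 + 87·3·3 = 1567; y_2 = 28·3 + 3·28 = 168.
  From (x_2, y_2) = (1567, 168): x_3 = 28·1567 + 87·3·168 = 87724; y_3 = 28·168 + 3·1567 = 9405.
  From (x_3, y_3) = (87724, 9405): x_4 = 28·87724 + 87·3·9405 = 4910977; y_4 = 28·9405 + 3·87724 = 526512.
Step 3: Verify x_4² - 87·y_4² = 24117695094529 - 24117695094528 = 1 (should be 1). ✓

(x_1, y_1) = (28, 3); (x_4, y_4) = (4910977, 526512).


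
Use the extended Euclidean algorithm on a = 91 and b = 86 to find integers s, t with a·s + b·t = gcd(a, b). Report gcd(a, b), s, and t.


Euclidean algorithm on (91, 86) — divide until remainder is 0:
  91 = 1 · 86 + 5
  86 = 17 · 5 + 1
  5 = 5 · 1 + 0
gcd(91, 86) = 1.
Track Bezout coefficients alongside the remainders: start with r₀ = 91 = a·1 + b·0 (s = 1, t = 0) and r₁ = 86 = a·0 + b·1 (s = 0, t = 1); each new remainder r_{k+1} = r_{k-1} − q_k·r_k inherits s_{k+1} = s_{k-1} − q_k·s_k, t_{k+1} = t_{k-1} − q_k·t_k, so r_k = a·s_k + b·t_k at every step:
  q = 1: r = 5, s = 1 − 1·0 = 1, t = 0 − 1·1 = -1  (check: 91·1 + 86·(-1) = 5)
  q = 17: r = 1, s = 0 − 17·1 = -17, t = 1 − 17·(-1) = 18  (check: 91·(-17) + 86·18 = 1)
The row with r = 1 (the gcd) gives the Bezout coefficients s = -17, t = 18.
Result: 91 · (-17) + 86 · (18) = 1.

gcd(91, 86) = 1; s = -17, t = 18 (check: 91·(-17) + 86·18 = 1).


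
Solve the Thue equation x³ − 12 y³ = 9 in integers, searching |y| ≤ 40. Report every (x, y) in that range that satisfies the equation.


The equation is x³ - 12y³ = 9. For fixed y, x³ = 12·y³ + 9, so a solution requires the RHS to be a perfect cube.
Strategy: iterate y from -40 to 40, compute RHS = 12·y³ + 9, and check whether it is a (positive or negative) perfect cube.
Check small values of y:
  y = 0: RHS = 9 is not a perfect cube.
  y = 1: RHS = 21 is not a perfect cube.
  y = -1: RHS = -3 is not a perfect cube.
  y = 2: RHS = 105 is not a perfect cube.
  y = -2: RHS = -87 is not a perfect cube.
  y = 3: RHS = 333 is not a perfect cube.
  y = -3: RHS = -315 is not a perfect cube.
Continuing the search up to |y| = 40 finds no solutions either.
No (x, y) in the scanned range satisfies the equation.

No integer solutions with |y| ≤ 40.


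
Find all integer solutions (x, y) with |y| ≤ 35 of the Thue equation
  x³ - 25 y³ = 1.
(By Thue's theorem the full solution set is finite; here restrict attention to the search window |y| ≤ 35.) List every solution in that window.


The equation is x³ - 25y³ = 1. For fixed y, x³ = 25·y³ + 1, so a solution requires the RHS to be a perfect cube.
Strategy: iterate y from -35 to 35, compute RHS = 25·y³ + 1, and check whether it is a (positive or negative) perfect cube.
Check small values of y:
  y = 0: RHS = 1 = (1)³ ⇒ x = 1 works.
  y = 1: RHS = 26 is not a perfect cube.
  y = -1: RHS = -24 is not a perfect cube.
  y = 2: RHS = 201 is not a perfect cube.
  y = -2: RHS = -199 is not a perfect cube.
  y = 3: RHS = 676 is not a perfect cube.
  y = -3: RHS = -674 is not a perfect cube.
Continuing the search up to |y| = 35 finds no further solutions beyond those listed.
Collected solutions: (1, 0).

Solutions (with |y| ≤ 35): (1, 0).


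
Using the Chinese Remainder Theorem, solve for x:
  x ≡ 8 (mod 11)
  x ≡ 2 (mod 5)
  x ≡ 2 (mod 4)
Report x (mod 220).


Moduli 11, 5, 4 are pairwise coprime; by CRT there is a unique solution modulo M = 11 · 5 · 4 = 220.
Solve pairwise, accumulating the modulus:
  Start with x ≡ 8 (mod 11).
  Combine with x ≡ 2 (mod 5): since gcd(11, 5) = 1, we get a unique residue mod 55.
    Write x = 8 + 11·t and substitute into x ≡ 2 (mod 5): 11·t ≡ 2 − 8 = -6 (mod 5).
    Reduce coefficients mod 5: 1·t ≡ 4 (mod 5).
    So t ≡ 4 (mod 5).
    Then x = 8 + 11·4 = 52, valid modulo lcm(11, 5) = 55: x ≡ 52 (mod 55).
  Combine with x ≡ 2 (mod 4): since gcd(55, 4) = 1, we get a unique residue mod 220.
    Write x = 52 + 55·t and substitute into x ≡ 2 (mod 4): 55·t ≡ 2 − 52 = -50 (mod 4).
    Reduce coefficients mod 4: 3·t ≡ 2 (mod 4).
    The inverse of 3 mod 4 is 3 (since 3·3 = 9 = 2·4 + 1), so t ≡ 3·2 = 6 ≡ 2 (mod 4).
    Then x = 52 + 55·2 = 162, valid modulo lcm(55, 4) = 220: x ≡ 162 (mod 220).
Verify: 162 mod 11 = 8 ✓, 162 mod 5 = 2 ✓, 162 mod 4 = 2 ✓.

x ≡ 162 (mod 220).


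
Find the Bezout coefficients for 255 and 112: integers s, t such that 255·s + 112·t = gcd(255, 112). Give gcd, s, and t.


Euclidean algorithm on (255, 112) — divide until remainder is 0:
  255 = 2 · 112 + 31
  112 = 3 · 31 + 19
  31 = 1 · 19 + 12
  19 = 1 · 12 + 7
  12 = 1 · 7 + 5
  7 = 1 · 5 + 2
  5 = 2 · 2 + 1
  2 = 2 · 1 + 0
gcd(255, 112) = 1.
Track Bezout coefficients alongside the remainders: start with r₀ = 255 = a·1 + b·0 (s = 1, t = 0) and r₁ = 112 = a·0 + b·1 (s = 0, t = 1); each new remainder r_{k+1} = r_{k-1} − q_k·r_k inherits s_{k+1} = s_{k-1} − q_k·s_k, t_{k+1} = t_{k-1} − q_k·t_k, so r_k = a·s_k + b·t_k at every step:
  q = 2: r = 31, s = 1 − 2·0 = 1, t = 0 − 2·1 = -2  (check: 255·1 + 112·(-2) = 31)
  q = 3: r = 19, s = 0 − 3·1 = -3, t = 1 − 3·(-2) = 7  (check: 255·(-3) + 112·7 = 19)
  q = 1: r = 12, s = 1 − 1·(-3) = 4, t = -2 − 1·7 = -9  (check: 255·4 + 112·(-9) = 12)
  q = 1: r = 7, s = -3 − 1·4 = -7, t = 7 − 1·(-9) = 16  (check: 255·(-7) + 112·16 = 7)
  q = 1: r = 5, s = 4 − 1·(-7) = 11, t = -9 − 1·16 = -25  (check: 255·11 + 112·(-25) = 5)
  q = 1: r = 2, s = -7 − 1·11 = -18, t = 16 − 1·(-25) = 41  (check: 255·(-18) + 112·41 = 2)
  q = 2: r = 1, s = 11 − 2·(-18) = 47, t = -25 − 2·41 = -107  (check: 255·47 + 112·(-107) = 1)
The row with r = 1 (the gcd) gives the Bezout coefficients s = 47, t = -107.
Result: 255 · (47) + 112 · (-107) = 1.

gcd(255, 112) = 1; s = 47, t = -107 (check: 255·47 + 112·(-107) = 1).


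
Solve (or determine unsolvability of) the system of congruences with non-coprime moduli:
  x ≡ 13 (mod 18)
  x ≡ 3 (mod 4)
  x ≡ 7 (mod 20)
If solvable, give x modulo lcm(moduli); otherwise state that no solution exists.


Moduli 18, 4, 20 are not pairwise coprime, so CRT works modulo lcm(m_i) when all pairwise compatibility conditions hold.
Pairwise compatibility: gcd(m_i, m_j) must divide a_i - a_j for every pair.
Merge one congruence at a time:
  Start: x ≡ 13 (mod 18).
  Combine with x ≡ 3 (mod 4): gcd(18, 4) = 2; 3 - 13 = -10, which IS divisible by 2, so compatible.
    Write x = 13 + 18·t and substitute into x ≡ 3 (mod 4): 18·t ≡ 3 − 13 = -10 (mod 4).
    Divide the congruence (and modulus) by g = 2: 9·t ≡ -5 (mod 2).
    Reduce coefficients mod 2: 1·t ≡ 1 (mod 2).
    So t ≡ 1 (mod 2).
    Then x = 13 + 18·1 = 31, valid modulo lcm(18, 4) = 36: x ≡ 31 (mod 36).
  Combine with x ≡ 7 (mod 20): gcd(36, 20) = 4; 7 - 31 = -24, which IS divisible by 4, so compatible.
    Write x = 31 + 36·t and substitute into x ≡ 7 (mod 20): 36·t ≡ 7 − 31 = -24 (mod 20).
    Divide the congruence (and modulus) by g = 4: 9·t ≡ -6 (mod 5).
    Reduce coefficients mod 5: 4·t ≡ 4 (mod 5).
    The inverse of 4 mod 5 is 4 (since 4·4 = 16 = 3·5 + 1), so t ≡ 4·4 = 16 ≡ 1 (mod 5).
    Then x = 31 + 36·1 = 67, valid modulo lcm(36, 20) = 180: x ≡ 67 (mod 180).
Verify: 67 mod 18 = 13, 67 mod 4 = 3, 67 mod 20 = 7.

x ≡ 67 (mod 180).


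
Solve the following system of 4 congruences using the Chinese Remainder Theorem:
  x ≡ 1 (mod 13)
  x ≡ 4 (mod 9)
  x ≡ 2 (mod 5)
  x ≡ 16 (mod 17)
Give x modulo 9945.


Product of moduli M = 13 · 9 · 5 · 17 = 9945.
Merge one congruence at a time:
  Start: x ≡ 1 (mod 13).
  Combine with x ≡ 4 (mod 9); new modulus lcm = 117.
    Write x = 1 + 13·t and substitute into x ≡ 4 (mod 9): 13·t ≡ 4 − 1 = 3 (mod 9).
    Reduce coefficients mod 9: 4·t ≡ 3 (mod 9).
    The inverse of 4 mod 9 is 7 (since 4·7 = 28 = 3·9 + 1), so t ≡ 7·3 = 21 ≡ 3 (mod 9).
    Then x = 1 + 13·3 = 40, valid modulo lcm(13, 9) = 117: x ≡ 40 (mod 117).
  Combine with x ≡ 2 (mod 5); new modulus lcm = 585.
    Write x = 40 + 117·t and substitute into x ≡ 2 (mod 5): 117·t ≡ 2 − 40 = -38 (mod 5).
    Reduce coefficients mod 5: 2·t ≡ 2 (mod 5).
    The inverse of 2 mod 5 is 3 (since 2·3 = 6 = 1·5 + 1), so t ≡ 3·2 = 6 ≡ 1 (mod 5).
    Then x = 40 + 117·1 = 157, valid modulo lcm(117, 5) = 585: x ≡ 157 (mod 585).
  Combine with x ≡ 16 (mod 17); new modulus lcm = 9945.
    Write x = 157 + 585·t and substitute into x ≡ 16 (mod 17): 585·t ≡ 16 − 157 = -141 (mod 17).
    Reduce coefficients mod 17: 7·t ≡ 12 (mod 17).
    The inverse of 7 mod 17 is 5 (since 7·5 = 35 = 2·17 + 1), so t ≡ 5·12 = 60 ≡ 9 (mod 17).
    Then x = 157 + 585·9 = 5422, valid modulo lcm(585, 17) = 9945: x ≡ 5422 (mod 9945).
Verify against each original: 5422 mod 13 = 1, 5422 mod 9 = 4, 5422 mod 5 = 2, 5422 mod 17 = 16.

x ≡ 5422 (mod 9945).


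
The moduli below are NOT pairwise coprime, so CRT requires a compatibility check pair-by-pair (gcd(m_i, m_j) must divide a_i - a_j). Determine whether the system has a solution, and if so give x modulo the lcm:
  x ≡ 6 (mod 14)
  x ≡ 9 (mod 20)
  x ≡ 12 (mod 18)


Moduli 14, 20, 18 are not pairwise coprime, so CRT works modulo lcm(m_i) when all pairwise compatibility conditions hold.
Pairwise compatibility: gcd(m_i, m_j) must divide a_i - a_j for every pair.
Merge one congruence at a time:
  Start: x ≡ 6 (mod 14).
  Combine with x ≡ 9 (mod 20): gcd(14, 20) = 2, and 9 - 6 = 3 is NOT divisible by 2.
    ⇒ system is inconsistent (no integer solution).

No solution (the system is inconsistent).


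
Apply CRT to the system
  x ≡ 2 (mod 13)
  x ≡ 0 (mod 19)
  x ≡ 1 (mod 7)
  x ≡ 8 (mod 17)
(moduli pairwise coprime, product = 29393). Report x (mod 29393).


Product of moduli M = 13 · 19 · 7 · 17 = 29393.
Merge one congruence at a time:
  Start: x ≡ 2 (mod 13).
  Combine with x ≡ 0 (mod 19); new modulus lcm = 247.
    Write x = 2 + 13·t and substitute into x ≡ 0 (mod 19): 13·t ≡ 0 − 2 = -2 (mod 19).
    Reduce coefficients mod 19: 13·t ≡ 17 (mod 19).
    The inverse of 13 mod 19 is 3 (since 13·3 = 39 = 2·19 + 1), so t ≡ 3·17 = 51 ≡ 13 (mod 19).
    Then x = 2 + 13·13 = 171, valid modulo lcm(13, 19) = 247: x ≡ 171 (mod 247).
  Combine with x ≡ 1 (mod 7); new modulus lcm = 1729.
    Write x = 171 + 247·t and substitute into x ≡ 1 (mod 7): 247·t ≡ 1 − 171 = -170 (mod 7).
    Reduce coefficients mod 7: 2·t ≡ 5 (mod 7).
    The inverse of 2 mod 7 is 4 (since 2·4 = 8 = 1·7 + 1), so t ≡ 4·5 = 20 ≡ 6 (mod 7).
    Then x = 171 + 247·6 = 1653, valid modulo lcm(247, 7) = 1729: x ≡ 1653 (mod 1729).
  Combine with x ≡ 8 (mod 17); new modulus lcm = 29393.
    Write x = 1653 + 1729·t and substitute into x ≡ 8 (mod 17): 1729·t ≡ 8 − 1653 = -1645 (mod 17).
    Reduce coefficients mod 17: 12·t ≡ 4 (mod 17).
    The inverse of 12 mod 17 is 10 (since 12·10 = 120 = 7·17 + 1), so t ≡ 10·4 = 40 ≡ 6 (mod 17).
    Then x = 1653 + 1729·6 = 12027, valid modulo lcm(1729, 17) = 29393: x ≡ 12027 (mod 29393).
Verify against each original: 12027 mod 13 = 2, 12027 mod 19 = 0, 12027 mod 7 = 1, 12027 mod 17 = 8.

x ≡ 12027 (mod 29393).


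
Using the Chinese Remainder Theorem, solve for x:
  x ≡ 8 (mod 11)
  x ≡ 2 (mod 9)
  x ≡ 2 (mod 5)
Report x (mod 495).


Moduli 11, 9, 5 are pairwise coprime; by CRT there is a unique solution modulo M = 11 · 9 · 5 = 495.
Solve pairwise, accumulating the modulus:
  Start with x ≡ 8 (mod 11).
  Combine with x ≡ 2 (mod 9): since gcd(11, 9) = 1, we get a unique residue mod 99.
    Write x = 8 + 11·t and substitute into x ≡ 2 (mod 9): 11·t ≡ 2 − 8 = -6 (mod 9).
    Reduce coefficients mod 9: 2·t ≡ 3 (mod 9).
    The inverse of 2 mod 9 is 5 (since 2·5 = 10 = 1·9 + 1), so t ≡ 5·3 = 15 ≡ 6 (mod 9).
    Then x = 8 + 11·6 = 74, valid modulo lcm(11, 9) = 99: x ≡ 74 (mod 99).
  Combine with x ≡ 2 (mod 5): since gcd(99, 5) = 1, we get a unique residue mod 495.
    Write x = 74 + 99·t and substitute into x ≡ 2 (mod 5): 99·t ≡ 2 − 74 = -72 (mod 5).
    Reduce coefficients mod 5: 4·t ≡ 3 (mod 5).
    The inverse of 4 mod 5 is 4 (since 4·4 = 16 = 3·5 + 1), so t ≡ 4·3 = 12 ≡ 2 (mod 5).
    Then x = 74 + 99·2 = 272, valid modulo lcm(99, 5) = 495: x ≡ 272 (mod 495).
Verify: 272 mod 11 = 8 ✓, 272 mod 9 = 2 ✓, 272 mod 5 = 2 ✓.

x ≡ 272 (mod 495).


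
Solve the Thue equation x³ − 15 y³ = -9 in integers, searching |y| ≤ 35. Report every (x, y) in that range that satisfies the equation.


The equation is x³ - 15y³ = -9. For fixed y, x³ = 15·y³ − 9, so a solution requires the RHS to be a perfect cube.
Strategy: iterate y from -35 to 35, compute RHS = 15·y³ − 9, and check whether it is a (positive or negative) perfect cube.
Check small values of y:
  y = 0: RHS = -9 is not a perfect cube.
  y = 1: RHS = 6 is not a perfect cube.
  y = -1: RHS = -24 is not a perfect cube.
  y = 2: RHS = 111 is not a perfect cube.
  y = -2: RHS = -129 is not a perfect cube.
  y = 3: RHS = 396 is not a perfect cube.
  y = -3: RHS = -414 is not a perfect cube.
Continuing the search up to |y| = 35 finds no solutions either.
No (x, y) in the scanned range satisfies the equation.

No integer solutions with |y| ≤ 35.


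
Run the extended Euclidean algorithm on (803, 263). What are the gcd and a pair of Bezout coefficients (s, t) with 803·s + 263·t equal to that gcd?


Euclidean algorithm on (803, 263) — divide until remainder is 0:
  803 = 3 · 263 + 14
  263 = 18 · 14 + 11
  14 = 1 · 11 + 3
  11 = 3 · 3 + 2
  3 = 1 · 2 + 1
  2 = 2 · 1 + 0
gcd(803, 263) = 1.
Track Bezout coefficients alongside the remainders: start with r₀ = 803 = a·1 + b·0 (s = 1, t = 0) and r₁ = 263 = a·0 + b·1 (s = 0, t = 1); each new remainder r_{k+1} = r_{k-1} − q_k·r_k inherits s_{k+1} = s_{k-1} − q_k·s_k, t_{k+1} = t_{k-1} − q_k·t_k, so r_k = a·s_k + b·t_k at every step:
  q = 3: r = 14, s = 1 − 3·0 = 1, t = 0 − 3·1 = -3  (check: 803·1 + 263·(-3) = 14)
  q = 18: r = 11, s = 0 − 18·1 = -18, t = 1 − 18·(-3) = 55  (check: 803·(-18) + 263·55 = 11)
  q = 1: r = 3, s = 1 − 1·(-18) = 19, t = -3 − 1·55 = -58  (check: 803·19 + 263·(-58) = 3)
  q = 3: r = 2, s = -18 − 3·19 = -75, t = 55 − 3·(-58) = 229  (check: 803·(-75) + 263·229 = 2)
  q = 1: r = 1, s = 19 − 1·(-75) = 94, t = -58 − 1·229 = -287  (check: 803·94 + 263·(-287) = 1)
The row with r = 1 (the gcd) gives the Bezout coefficients s = 94, t = -287.
Result: 803 · (94) + 263 · (-287) = 1.

gcd(803, 263) = 1; s = 94, t = -287 (check: 803·94 + 263·(-287) = 1).


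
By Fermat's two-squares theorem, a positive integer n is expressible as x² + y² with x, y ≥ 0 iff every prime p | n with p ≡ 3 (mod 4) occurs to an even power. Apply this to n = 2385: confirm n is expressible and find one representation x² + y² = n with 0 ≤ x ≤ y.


Step 1: Factor n = 2385 = 3^2 · 5 · 53.
Step 2: Check the mod-4 condition on each prime factor: 3 ≡ 3 (mod 4), exponent 2 (must be even); 5 ≡ 1 (mod 4), exponent 1; 53 ≡ 1 (mod 4), exponent 1.
All primes ≡ 3 (mod 4) appear to even exponent (or don't appear), so by the two-squares theorem n IS expressible as a sum of two squares.
Step 3: Build a representation. Group n = k² · m with k = 3 and m = 5 · 53 = 265 (a product of primes ≡ 1 (mod 4)); a representation of m scales to one of n via (k·x)² + (k·y)² = k²(x² + y²). Each prime p ≡ 1 (mod 4) is itself a sum of two squares; find a² by testing p − a² for a perfect square:
  5: 5 − 1² = 4 = 2² ⇒ 5 = 1² + 2².
  53: 53 − 1² = 52, 53 − 2² = 49 = 7² ⇒ 53 = 2² + 7².
  Combine using the Brahmagupta–Fibonacci identity (a² + b²)(c² + d²) = (ac − bd)² + (ad + bc)² = (ac + bd)² + (ad − bc)²:
  5 · 53 = 265: from (1² + 2²)(2² + 7²), take (1·2 − 2·7, 1·7 + 2·2) = (2 − 14, 7 + 4) = (-12, 11); dropping signs (only squares matter) gives (12, 11); check 12² + 11² = 144 + 121 = 265 ✓.
  Scale by k = 3: (3·12, 3·11) = (36, 33).
Step 4: Order so x ≤ y and verify: 33² + 36² = 1089 + 1296 = 2385 = n. ✓

n = 2385 = 33² + 36² (one valid representation with x ≤ y).


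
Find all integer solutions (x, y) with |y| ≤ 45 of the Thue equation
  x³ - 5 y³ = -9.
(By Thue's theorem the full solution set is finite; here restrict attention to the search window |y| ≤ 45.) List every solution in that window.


The equation is x³ - 5y³ = -9. For fixed y, x³ = 5·y³ − 9, so a solution requires the RHS to be a perfect cube.
Strategy: iterate y from -45 to 45, compute RHS = 5·y³ − 9, and check whether it is a (positive or negative) perfect cube.
Check small values of y:
  y = 0: RHS = -9 is not a perfect cube.
  y = 1: RHS = -4 is not a perfect cube.
  y = -1: RHS = -14 is not a perfect cube.
  y = 2: RHS = 31 is not a perfect cube.
  y = -2: RHS = -49 is not a perfect cube.
  y = 3: RHS = 126 is not a perfect cube.
  y = -3: RHS = -144 is not a perfect cube.
Continuing the search up to |y| = 45 finds no solutions either.
No (x, y) in the scanned range satisfies the equation.

No integer solutions with |y| ≤ 45.


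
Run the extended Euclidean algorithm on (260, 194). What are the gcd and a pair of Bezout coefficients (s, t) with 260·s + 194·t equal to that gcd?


Euclidean algorithm on (260, 194) — divide until remainder is 0:
  260 = 1 · 194 + 66
  194 = 2 · 66 + 62
  66 = 1 · 62 + 4
  62 = 15 · 4 + 2
  4 = 2 · 2 + 0
gcd(260, 194) = 2.
Track Bezout coefficients alongside the remainders: start with r₀ = 260 = a·1 + b·0 (s = 1, t = 0) and r₁ = 194 = a·0 + b·1 (s = 0, t = 1); each new remainder r_{k+1} = r_{k-1} − q_k·r_k inherits s_{k+1} = s_{k-1} − q_k·s_k, t_{k+1} = t_{k-1} − q_k·t_k, so r_k = a·s_k + b·t_k at every step:
  q = 1: r = 66, s = 1 − 1·0 = 1, t = 0 − 1·1 = -1  (check: 260·1 + 194·(-1) = 66)
  q = 2: r = 62, s = 0 − 2·1 = -2, t = 1 − 2·(-1) = 3  (check: 260·(-2) + 194·3 = 62)
  q = 1: r = 4, s = 1 − 1·(-2) = 3, t = -1 − 1·3 = -4  (check: 260·3 + 194·(-4) = 4)
  q = 15: r = 2, s = -2 − 15·3 = -47, t = 3 − 15·(-4) = 63  (check: 260·(-47) + 194·63 = 2)
The row with r = 2 (the gcd) gives the Bezout coefficients s = -47, t = 63.
Result: 260 · (-47) + 194 · (63) = 2.

gcd(260, 194) = 2; s = -47, t = 63 (check: 260·(-47) + 194·63 = 2).


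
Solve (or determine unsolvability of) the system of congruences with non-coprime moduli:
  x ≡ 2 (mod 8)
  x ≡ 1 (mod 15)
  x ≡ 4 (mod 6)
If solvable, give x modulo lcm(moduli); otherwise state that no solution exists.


Moduli 8, 15, 6 are not pairwise coprime, so CRT works modulo lcm(m_i) when all pairwise compatibility conditions hold.
Pairwise compatibility: gcd(m_i, m_j) must divide a_i - a_j for every pair.
Merge one congruence at a time:
  Start: x ≡ 2 (mod 8).
  Combine with x ≡ 1 (mod 15): gcd(8, 15) = 1; 1 - 2 = -1, which IS divisible by 1, so compatible.
    Write x = 2 + 8·t and substitute into x ≡ 1 (mod 15): 8·t ≡ 1 − 2 = -1 (mod 15).
    Reduce coefficients mod 15: 8·t ≡ 14 (mod 15).
    The inverse of 8 mod 15 is 2 (since 8·2 = 16 = 1·15 + 1), so t ≡ 2·14 = 28 ≡ 13 (mod 15).
    Then x = 2 + 8·13 = 106, valid modulo lcm(8, 15) = 120: x ≡ 106 (mod 120).
  Combine with x ≡ 4 (mod 6): gcd(120, 6) = 6; 4 - 106 = -102, which IS divisible by 6, so compatible.
    Write x = 106 + 120·t and substitute into x ≡ 4 (mod 6): 120·t ≡ 4 − 106 = -102 (mod 6).
    Divide the congruence (and modulus) by g = 6: 20·t ≡ -17 (mod 1).
    Modulo 1 every t works; take t = 0.
    Then x = 106 + 120·0 = 106, valid modulo lcm(120, 6) = 120: x ≡ 106 (mod 120).
Verify: 106 mod 8 = 2, 106 mod 15 = 1, 106 mod 6 = 4.

x ≡ 106 (mod 120).


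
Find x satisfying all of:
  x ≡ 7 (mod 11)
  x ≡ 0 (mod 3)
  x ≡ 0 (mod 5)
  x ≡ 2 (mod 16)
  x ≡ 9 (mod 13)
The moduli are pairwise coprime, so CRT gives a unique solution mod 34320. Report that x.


Product of moduli M = 11 · 3 · 5 · 16 · 13 = 34320.
Merge one congruence at a time:
  Start: x ≡ 7 (mod 11).
  Combine with x ≡ 0 (mod 3); new modulus lcm = 33.
    Write x = 7 + 11·t and substitute into x ≡ 0 (mod 3): 11·t ≡ 0 − 7 = -7 (mod 3).
    Reduce coefficients mod 3: 2·t ≡ 2 (mod 3).
    The inverse of 2 mod 3 is 2 (since 2·2 = 4 = 1·3 + 1), so t ≡ 2·2 = 4 ≡ 1 (mod 3).
    Then x = 7 + 11·1 = 18, valid modulo lcm(11, 3) = 33: x ≡ 18 (mod 33).
  Combine with x ≡ 0 (mod 5); new modulus lcm = 165.
    Write x = 18 + 33·t and substitute into x ≡ 0 (mod 5): 33·t ≡ 0 − 18 = -18 (mod 5).
    Reduce coefficients mod 5: 3·t ≡ 2 (mod 5).
    The inverse of 3 mod 5 is 2 (since 3·2 = 6 = 1·5 + 1), so t ≡ 2·2 = 4 ≡ 4 (mod 5).
    Then x = 18 + 33·4 = 150, valid modulo lcm(33, 5) = 165: x ≡ 150 (mod 165).
  Combine with x ≡ 2 (mod 16); new modulus lcm = 2640.
    Write x = 150 + 165·t and substitute into x ≡ 2 (mod 16): 165·t ≡ 2 − 150 = -148 (mod 16).
    Reduce coefficients mod 16: 5·t ≡ 12 (mod 16).
    The inverse of 5 mod 16 is 13 (since 5·13 = 65 = 4·16 + 1), so t ≡ 13·12 = 156 ≡ 12 (mod 16).
    Then x = 150 + 165·12 = 2130, valid modulo lcm(165, 16) = 2640: x ≡ 2130 (mod 2640).
  Combine with x ≡ 9 (mod 13); new modulus lcm = 34320.
    Write x = 2130 + 2640·t and substitute into x ≡ 9 (mod 13): 2640·t ≡ 9 − 2130 = -2121 (mod 13).
    Reduce coefficients mod 13: 1·t ≡ 11 (mod 13).
    So t ≡ 11 (mod 13).
    Then x = 2130 + 2640·11 = 31170, valid modulo lcm(2640, 13) = 34320: x ≡ 31170 (mod 34320).
Verify against each original: 31170 mod 11 = 7, 31170 mod 3 = 0, 31170 mod 5 = 0, 31170 mod 16 = 2, 31170 mod 13 = 9.

x ≡ 31170 (mod 34320).


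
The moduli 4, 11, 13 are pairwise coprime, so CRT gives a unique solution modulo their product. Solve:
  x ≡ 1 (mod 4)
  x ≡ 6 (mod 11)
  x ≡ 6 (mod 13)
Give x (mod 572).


Moduli 4, 11, 13 are pairwise coprime; by CRT there is a unique solution modulo M = 4 · 11 · 13 = 572.
Solve pairwise, accumulating the modulus:
  Start with x ≡ 1 (mod 4).
  Combine with x ≡ 6 (mod 11): since gcd(4, 11) = 1, we get a unique residue mod 44.
    Write x = 1 + 4·t and substitute into x ≡ 6 (mod 11): 4·t ≡ 6 − 1 = 5 (mod 11).
    The inverse of 4 mod 11 is 3 (since 4·3 = 12 = 1·11 + 1), so t ≡ 3·5 = 15 ≡ 4 (mod 11).
    Then x = 1 + 4·4 = 17, valid modulo lcm(4, 11) = 44: x ≡ 17 (mod 44).
  Combine with x ≡ 6 (mod 13): since gcd(44, 13) = 1, we get a unique residue mod 572.
    Write x = 17 + 44·t and substitute into x ≡ 6 (mod 13): 44·t ≡ 6 − 17 = -11 (mod 13).
    Reduce coefficients mod 13: 5·t ≡ 2 (mod 13).
    The inverse of 5 mod 13 is 8 (since 5·8 = 40 = 3·13 + 1), so t ≡ 8·2 = 16 ≡ 3 (mod 13).
    Then x = 17 + 44·3 = 149, valid modulo lcm(44, 13) = 572: x ≡ 149 (mod 572).
Verify: 149 mod 4 = 1 ✓, 149 mod 11 = 6 ✓, 149 mod 13 = 6 ✓.

x ≡ 149 (mod 572).


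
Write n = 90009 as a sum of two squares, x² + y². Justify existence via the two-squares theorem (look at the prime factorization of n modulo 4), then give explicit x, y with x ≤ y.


Step 1: Factor n = 90009 = 3^2 · 73 · 137.
Step 2: Check the mod-4 condition on each prime factor: 3 ≡ 3 (mod 4), exponent 2 (must be even); 73 ≡ 1 (mod 4), exponent 1; 137 ≡ 1 (mod 4), exponent 1.
All primes ≡ 3 (mod 4) appear to even exponent (or don't appear), so by the two-squares theorem n IS expressible as a sum of two squares.
Step 3: Build a representation. Group n = k² · m with k = 3 and m = 73 · 137 = 10001 (a product of primes ≡ 1 (mod 4)); a representation of m scales to one of n via (k·x)² + (k·y)² = k²(x² + y²). Each prime p ≡ 1 (mod 4) is itself a sum of two squares; find a² by testing p − a² for a perfect square:
  73: 73 − 1² = 72, 73 − 2² = 69, 73 − 3² = 64 = 8² ⇒ 73 = 3² + 8².
  137: 137 − 1² = 136, 137 − 2² = 133, 137 − 3² = 128, 137 − 4² = 121 = 11² ⇒ 137 = 4² + 11².
  Combine using the Brahmagupta–Fibonacci identity (a² + b²)(c² + d²) = (ac − bd)² + (ad + bc)² = (ac + bd)² + (ad − bc)²:
  73 · 137 = 10001: from (3² + 8²)(4² + 11²), take (3·4 − 8·11, 3·11 + 8·4) = (12 − 88, 33 + 32) = (-76, 65); dropping signs (only squares matter) gives (76, 65); check 76² + 65² = 5776 + 4225 = 10001 ✓.
  Scale by k = 3: (3·76, 3·65) = (228, 195).
Step 4: Order so x ≤ y and verify: 195² + 228² = 38025 + 51984 = 90009 = n. ✓

n = 90009 = 195² + 228² (one valid representation with x ≤ y).


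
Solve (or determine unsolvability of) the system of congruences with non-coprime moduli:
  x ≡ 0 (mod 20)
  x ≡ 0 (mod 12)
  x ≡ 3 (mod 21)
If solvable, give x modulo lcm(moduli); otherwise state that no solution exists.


Moduli 20, 12, 21 are not pairwise coprime, so CRT works modulo lcm(m_i) when all pairwise compatibility conditions hold.
Pairwise compatibility: gcd(m_i, m_j) must divide a_i - a_j for every pair.
Merge one congruence at a time:
  Start: x ≡ 0 (mod 20).
  Combine with x ≡ 0 (mod 12): gcd(20, 12) = 4; 0 - 0 = 0, which IS divisible by 4, so compatible.
    Write x = 0 + 20·t and substitute into x ≡ 0 (mod 12): 20·t ≡ 0 − 0 = 0 (mod 12).
    Divide the congruence (and modulus) by g = 4: 5·t ≡ 0 (mod 3).
    Reduce coefficients mod 3: 2·t ≡ 0 (mod 3).
    The inverse of 2 mod 3 is 2 (since 2·2 = 4 = 1·3 + 1), so t ≡ 2·0 = 0 ≡ 0 (mod 3).
    Then x = 0 + 20·0 = 0, valid modulo lcm(20, 12) = 60: x ≡ 0 (mod 60).
  Combine with x ≡ 3 (mod 21): gcd(60, 21) = 3; 3 - 0 = 3, which IS divisible by 3, so compatible.
    Write x = 0 + 60·t and substitute into x ≡ 3 (mod 21): 60·t ≡ 3 − 0 = 3 (mod 21).
    Divide the congruence (and modulus) by g = 3: 20·t ≡ 1 (mod 7).
    Reduce coefficients mod 7: 6·t ≡ 1 (mod 7).
    The inverse of 6 mod 7 is 6 (since 6·6 = 36 = 5·7 + 1), so t ≡ 6·1 = 6 ≡ 6 (mod 7).
    Then x = 0 + 60·6 = 360, valid modulo lcm(60, 21) = 420: x ≡ 360 (mod 420).
Verify: 360 mod 20 = 0, 360 mod 12 = 0, 360 mod 21 = 3.

x ≡ 360 (mod 420).


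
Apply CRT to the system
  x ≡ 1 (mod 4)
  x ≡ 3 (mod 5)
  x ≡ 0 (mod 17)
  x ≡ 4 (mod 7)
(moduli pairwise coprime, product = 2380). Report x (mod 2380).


Product of moduli M = 4 · 5 · 17 · 7 = 2380.
Merge one congruence at a time:
  Start: x ≡ 1 (mod 4).
  Combine with x ≡ 3 (mod 5); new modulus lcm = 20.
    Write x = 1 + 4·t and substitute into x ≡ 3 (mod 5): 4·t ≡ 3 − 1 = 2 (mod 5).
    The inverse of 4 mod 5 is 4 (since 4·4 = 16 = 3·5 + 1), so t ≡ 4·2 = 8 ≡ 3 (mod 5).
    Then x = 1 + 4·3 = 13, valid modulo lcm(4, 5) = 20: x ≡ 13 (mod 20).
  Combine with x ≡ 0 (mod 17); new modulus lcm = 340.
    Write x = 13 + 20·t and substitute into x ≡ 0 (mod 17): 20·t ≡ 0 − 13 = -13 (mod 17).
    Reduce coefficients mod 17: 3·t ≡ 4 (mod 17).
    The inverse of 3 mod 17 is 6 (since 3·6 = 18 = 1·17 + 1), so t ≡ 6·4 = 24 ≡ 7 (mod 17).
    Then x = 13 + 20·7 = 153, valid modulo lcm(20, 17) = 340: x ≡ 153 (mod 340).
  Combine with x ≡ 4 (mod 7); new modulus lcm = 2380.
    Write x = 153 + 340·t and substitute into x ≡ 4 (mod 7): 340·t ≡ 4 − 153 = -149 (mod 7).
    Reduce coefficients mod 7: 4·t ≡ 5 (mod 7).
    The inverse of 4 mod 7 is 2 (since 4·2 = 8 = 1·7 + 1), so t ≡ 2·5 = 10 ≡ 3 (mod 7).
    Then x = 153 + 340·3 = 1173, valid modulo lcm(340, 7) = 2380: x ≡ 1173 (mod 2380).
Verify against each original: 1173 mod 4 = 1, 1173 mod 5 = 3, 1173 mod 17 = 0, 1173 mod 7 = 4.

x ≡ 1173 (mod 2380).


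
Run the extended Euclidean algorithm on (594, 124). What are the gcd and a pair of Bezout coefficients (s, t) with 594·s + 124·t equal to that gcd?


Euclidean algorithm on (594, 124) — divide until remainder is 0:
  594 = 4 · 124 + 98
  124 = 1 · 98 + 26
  98 = 3 · 26 + 20
  26 = 1 · 20 + 6
  20 = 3 · 6 + 2
  6 = 3 · 2 + 0
gcd(594, 124) = 2.
Track Bezout coefficients alongside the remainders: start with r₀ = 594 = a·1 + b·0 (s = 1, t = 0) and r₁ = 124 = a·0 + b·1 (s = 0, t = 1); each new remainder r_{k+1} = r_{k-1} − q_k·r_k inherits s_{k+1} = s_{k-1} − q_k·s_k, t_{k+1} = t_{k-1} − q_k·t_k, so r_k = a·s_k + b·t_k at every step:
  q = 4: r = 98, s = 1 − 4·0 = 1, t = 0 − 4·1 = -4  (check: 594·1 + 124·(-4) = 98)
  q = 1: r = 26, s = 0 − 1·1 = -1, t = 1 − 1·(-4) = 5  (check: 594·(-1) + 124·5 = 26)
  q = 3: r = 20, s = 1 − 3·(-1) = 4, t = -4 − 3·5 = -19  (check: 594·4 + 124·(-19) = 20)
  q = 1: r = 6, s = -1 − 1·4 = -5, t = 5 − 1·(-19) = 24  (check: 594·(-5) + 124·24 = 6)
  q = 3: r = 2, s = 4 − 3·(-5) = 19, t = -19 − 3·24 = -91  (check: 594·19 + 124·(-91) = 2)
The row with r = 2 (the gcd) gives the Bezout coefficients s = 19, t = -91.
Result: 594 · (19) + 124 · (-91) = 2.

gcd(594, 124) = 2; s = 19, t = -91 (check: 594·19 + 124·(-91) = 2).


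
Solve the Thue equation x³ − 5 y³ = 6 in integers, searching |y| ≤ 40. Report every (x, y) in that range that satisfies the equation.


The equation is x³ - 5y³ = 6. For fixed y, x³ = 5·y³ + 6, so a solution requires the RHS to be a perfect cube.
Strategy: iterate y from -40 to 40, compute RHS = 5·y³ + 6, and check whether it is a (positive or negative) perfect cube.
Check small values of y:
  y = 0: RHS = 6 is not a perfect cube.
  y = 1: RHS = 11 is not a perfect cube.
  y = -1: RHS = 1 = (1)³ ⇒ x = 1 works.
  y = 2: RHS = 46 is not a perfect cube.
  y = -2: RHS = -34 is not a perfect cube.
  y = 3: RHS = 141 is not a perfect cube.
  y = -3: RHS = -129 is not a perfect cube.
Continuing the search up to |y| = 40 finds no further solutions beyond those listed.
Collected solutions: (1, -1).

Solutions (with |y| ≤ 40): (1, -1).


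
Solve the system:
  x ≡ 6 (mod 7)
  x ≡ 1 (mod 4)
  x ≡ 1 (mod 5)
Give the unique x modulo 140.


Moduli 7, 4, 5 are pairwise coprime; by CRT there is a unique solution modulo M = 7 · 4 · 5 = 140.
Solve pairwise, accumulating the modulus:
  Start with x ≡ 6 (mod 7).
  Combine with x ≡ 1 (mod 4): since gcd(7, 4) = 1, we get a unique residue mod 28.
    Write x = 6 + 7·t and substitute into x ≡ 1 (mod 4): 7·t ≡ 1 − 6 = -5 (mod 4).
    Reduce coefficients mod 4: 3·t ≡ 3 (mod 4).
    The inverse of 3 mod 4 is 3 (since 3·3 = 9 = 2·4 + 1), so t ≡ 3·3 = 9 ≡ 1 (mod 4).
    Then x = 6 + 7·1 = 13, valid modulo lcm(7, 4) = 28: x ≡ 13 (mod 28).
  Combine with x ≡ 1 (mod 5): since gcd(28, 5) = 1, we get a unique residue mod 140.
    Write x = 13 + 28·t and substitute into x ≡ 1 (mod 5): 28·t ≡ 1 − 13 = -12 (mod 5).
    Reduce coefficients mod 5: 3·t ≡ 3 (mod 5).
    The inverse of 3 mod 5 is 2 (since 3·2 = 6 = 1·5 + 1), so t ≡ 2·3 = 6 ≡ 1 (mod 5).
    Then x = 13 + 28·1 = 41, valid modulo lcm(28, 5) = 140: x ≡ 41 (mod 140).
Verify: 41 mod 7 = 6 ✓, 41 mod 4 = 1 ✓, 41 mod 5 = 1 ✓.

x ≡ 41 (mod 140).


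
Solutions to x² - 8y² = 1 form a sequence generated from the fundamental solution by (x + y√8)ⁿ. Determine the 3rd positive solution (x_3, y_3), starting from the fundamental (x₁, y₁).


Step 1: Find the fundamental solution (x₁, y₁) of x² - 8y² = 1.
  Expand √8 as a continued fraction. a₀ = ⌊√8⌋ = 2; iterate m_{k+1} = d_k·a_k − m_k, d_{k+1} = (8 − m_{k+1}²)/d_k, a_{k+1} = ⌊(a₀ + m_{k+1})/d_{k+1}⌋ (starting m₀ = 0, d₀ = 1), with convergents p_k = a_k·p_{k-1} + p_{k-2}, q_k = a_k·q_{k-1} + q_{k-2} (p₋₁ = 1, q₋₁ = 0):
  k = 0: a₀ = 2; p₀/q₀ = 2/1; p₀² − 8·q₀² = 4 − 8 = -4.
  k = 1: m = 2, d = 4, a = ⌊(2 + 2)/4⌋ = 1; p/q = (1·2 + 1)/(1·1 + 0) = 3/1; p² − 8·q² = 9 − 8 = 1.
  The first convergent with p² − 8·q² = 1 gives the fundamental solution (x₁, y₁) = (3, 1).
Step 2: Apply the recurrence (x_{n+1}, y_{n+1}) = (x₁x_n + 8y₁y_n, x₁y_n + y₁x_n) repeatedly.
  From (x_1, y_1) = (3, 1): x_2 = 3·3 + 8·1·1 = 17; y_2 = 3·1 + 1·3 = 6.
  From (x_2, y_2) = (17, 6): x_3 = 3·17 + 8·1·6 = 99; y_3 = 3·6 + 1·17 = 35.
Step 3: Verify x_3² - 8·y_3² = 9801 - 9800 = 1 (should be 1). ✓

(x_1, y_1) = (3, 1); (x_3, y_3) = (99, 35).


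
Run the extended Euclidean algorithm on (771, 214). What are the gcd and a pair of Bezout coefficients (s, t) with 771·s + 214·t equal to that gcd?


Euclidean algorithm on (771, 214) — divide until remainder is 0:
  771 = 3 · 214 + 129
  214 = 1 · 129 + 85
  129 = 1 · 85 + 44
  85 = 1 · 44 + 41
  44 = 1 · 41 + 3
  41 = 13 · 3 + 2
  3 = 1 · 2 + 1
  2 = 2 · 1 + 0
gcd(771, 214) = 1.
Track Bezout coefficients alongside the remainders: start with r₀ = 771 = a·1 + b·0 (s = 1, t = 0) and r₁ = 214 = a·0 + b·1 (s = 0, t = 1); each new remainder r_{k+1} = r_{k-1} − q_k·r_k inherits s_{k+1} = s_{k-1} − q_k·s_k, t_{k+1} = t_{k-1} − q_k·t_k, so r_k = a·s_k + b·t_k at every step:
  q = 3: r = 129, s = 1 − 3·0 = 1, t = 0 − 3·1 = -3  (check: 771·1 + 214·(-3) = 129)
  q = 1: r = 85, s = 0 − 1·1 = -1, t = 1 − 1·(-3) = 4  (check: 771·(-1) + 214·4 = 85)
  q = 1: r = 44, s = 1 − 1·(-1) = 2, t = -3 − 1·4 = -7  (check: 771·2 + 214·(-7) = 44)
  q = 1: r = 41, s = -1 − 1·2 = -3, t = 4 − 1·(-7) = 11  (check: 771·(-3) + 214·11 = 41)
  q = 1: r = 3, s = 2 − 1·(-3) = 5, t = -7 − 1·11 = -18  (check: 771·5 + 214·(-18) = 3)
  q = 13: r = 2, s = -3 − 13·5 = -68, t = 11 − 13·(-18) = 245  (check: 771·(-68) + 214·245 = 2)
  q = 1: r = 1, s = 5 − 1·(-68) = 73, t = -18 − 1·245 = -263  (check: 771·73 + 214·(-263) = 1)
The row with r = 1 (the gcd) gives the Bezout coefficients s = 73, t = -263.
Result: 771 · (73) + 214 · (-263) = 1.

gcd(771, 214) = 1; s = 73, t = -263 (check: 771·73 + 214·(-263) = 1).
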